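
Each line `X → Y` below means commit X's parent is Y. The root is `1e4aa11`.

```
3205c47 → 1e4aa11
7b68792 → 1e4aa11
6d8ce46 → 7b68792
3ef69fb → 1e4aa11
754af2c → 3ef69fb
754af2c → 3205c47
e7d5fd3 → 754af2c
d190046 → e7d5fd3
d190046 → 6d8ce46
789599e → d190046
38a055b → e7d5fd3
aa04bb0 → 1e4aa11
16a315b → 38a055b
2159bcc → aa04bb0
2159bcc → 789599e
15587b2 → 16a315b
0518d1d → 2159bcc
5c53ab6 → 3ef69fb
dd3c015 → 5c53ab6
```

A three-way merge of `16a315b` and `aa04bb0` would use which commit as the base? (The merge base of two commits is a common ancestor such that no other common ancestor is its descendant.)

Ancestors of 16a315b: {16a315b, 1e4aa11, 3205c47, 38a055b, 3ef69fb, 754af2c, e7d5fd3}.
Ancestors of aa04bb0: {1e4aa11, aa04bb0}.
Common ancestors: {1e4aa11}.
The only common ancestor is 1e4aa11, so it is the merge base.

1e4aa11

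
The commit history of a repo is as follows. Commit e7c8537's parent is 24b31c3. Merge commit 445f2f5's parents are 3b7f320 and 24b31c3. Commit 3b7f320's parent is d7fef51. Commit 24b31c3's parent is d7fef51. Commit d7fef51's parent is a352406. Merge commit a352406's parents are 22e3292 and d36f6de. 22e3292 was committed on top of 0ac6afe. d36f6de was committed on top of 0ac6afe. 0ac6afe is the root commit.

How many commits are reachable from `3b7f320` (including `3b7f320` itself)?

6

Walking parent pointers from 3b7f320: reachable set = {0ac6afe, 22e3292, 3b7f320, a352406, d36f6de, d7fef51}.
That is 6 commits.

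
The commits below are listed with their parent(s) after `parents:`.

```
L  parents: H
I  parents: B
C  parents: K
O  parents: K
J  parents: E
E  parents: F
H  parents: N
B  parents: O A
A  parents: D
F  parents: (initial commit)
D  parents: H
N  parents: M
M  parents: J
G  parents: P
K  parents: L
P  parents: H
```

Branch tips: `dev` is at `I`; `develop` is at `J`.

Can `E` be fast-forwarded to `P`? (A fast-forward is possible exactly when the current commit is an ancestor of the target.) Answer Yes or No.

A fast-forward from E to P is possible iff E is an ancestor of P.
Ancestors of P: {E, F, H, J, M, N, P}.
E is among them, so fast-forward is possible.

Yes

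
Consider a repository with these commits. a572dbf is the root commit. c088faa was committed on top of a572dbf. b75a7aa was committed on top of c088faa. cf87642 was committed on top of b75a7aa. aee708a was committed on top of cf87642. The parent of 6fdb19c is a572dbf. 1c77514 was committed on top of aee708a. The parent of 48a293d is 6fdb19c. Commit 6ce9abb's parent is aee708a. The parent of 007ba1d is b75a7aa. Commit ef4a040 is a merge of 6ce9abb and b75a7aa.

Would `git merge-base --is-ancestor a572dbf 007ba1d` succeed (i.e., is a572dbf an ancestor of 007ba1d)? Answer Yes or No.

Yes

Ancestors of 007ba1d (commits reachable by following parents): {007ba1d, a572dbf, b75a7aa, c088faa}.
a572dbf is in that set, so it is an ancestor of 007ba1d.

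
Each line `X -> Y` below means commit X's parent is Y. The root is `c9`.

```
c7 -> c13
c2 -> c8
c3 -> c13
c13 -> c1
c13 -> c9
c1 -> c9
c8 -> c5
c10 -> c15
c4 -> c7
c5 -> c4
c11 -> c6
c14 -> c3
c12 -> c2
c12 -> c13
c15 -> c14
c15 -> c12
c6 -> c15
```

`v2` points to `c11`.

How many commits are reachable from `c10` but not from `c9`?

12

Reachable from c10: {c1, c10, c12, c13, c14, c15, c2, c3, c4, c5, c7, c8, c9}.
Reachable from c9: {c9}.
In c10's history but not c9's: {c1, c10, c12, c13, c14, c15, c2, c3, c4, c5, c7, c8} — 12 commits.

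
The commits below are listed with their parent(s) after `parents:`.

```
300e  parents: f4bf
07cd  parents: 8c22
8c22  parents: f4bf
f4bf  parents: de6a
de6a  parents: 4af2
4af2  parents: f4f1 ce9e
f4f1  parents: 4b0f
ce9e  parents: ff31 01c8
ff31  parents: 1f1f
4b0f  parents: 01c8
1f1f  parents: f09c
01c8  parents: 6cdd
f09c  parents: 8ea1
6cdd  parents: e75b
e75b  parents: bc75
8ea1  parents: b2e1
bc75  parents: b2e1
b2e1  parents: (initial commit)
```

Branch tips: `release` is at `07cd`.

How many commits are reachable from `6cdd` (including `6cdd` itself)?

Walking parent pointers from 6cdd: reachable set = {6cdd, b2e1, bc75, e75b}.
That is 4 commits.

4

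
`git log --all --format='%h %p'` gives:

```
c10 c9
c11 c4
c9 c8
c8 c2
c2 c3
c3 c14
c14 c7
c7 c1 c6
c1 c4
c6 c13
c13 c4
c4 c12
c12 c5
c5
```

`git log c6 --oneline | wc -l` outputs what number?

5

Walking parent pointers from c6: reachable set = {c12, c13, c4, c5, c6}.
That is 5 commits.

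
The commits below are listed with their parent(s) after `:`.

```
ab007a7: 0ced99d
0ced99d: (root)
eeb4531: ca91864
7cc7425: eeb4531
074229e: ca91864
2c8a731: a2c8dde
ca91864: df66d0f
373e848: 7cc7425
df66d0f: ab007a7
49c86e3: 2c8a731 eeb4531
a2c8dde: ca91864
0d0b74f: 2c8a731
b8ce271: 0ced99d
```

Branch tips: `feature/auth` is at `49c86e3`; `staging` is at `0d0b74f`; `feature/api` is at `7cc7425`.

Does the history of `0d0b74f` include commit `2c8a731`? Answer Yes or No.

Yes

Ancestors of 0d0b74f (commits reachable by following parents): {0ced99d, 0d0b74f, 2c8a731, a2c8dde, ab007a7, ca91864, df66d0f}.
2c8a731 is in that set, so it is an ancestor of 0d0b74f.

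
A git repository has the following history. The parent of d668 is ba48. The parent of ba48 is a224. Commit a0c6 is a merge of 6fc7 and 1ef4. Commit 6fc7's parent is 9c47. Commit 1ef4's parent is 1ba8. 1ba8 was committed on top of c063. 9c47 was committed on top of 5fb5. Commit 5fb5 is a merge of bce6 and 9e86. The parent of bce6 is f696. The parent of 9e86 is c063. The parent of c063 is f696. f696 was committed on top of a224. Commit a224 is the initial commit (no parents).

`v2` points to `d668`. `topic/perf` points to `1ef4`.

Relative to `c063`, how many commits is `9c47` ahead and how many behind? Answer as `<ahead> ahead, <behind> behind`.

Reachable from 9c47: {5fb5, 9c47, 9e86, a224, bce6, c063, f696}.
Reachable from c063: {a224, c063, f696}.
Only in 9c47's history (ahead): {5fb5, 9c47, 9e86, bce6} — 4.
Only in c063's history (behind): {} — 0.

4 ahead, 0 behind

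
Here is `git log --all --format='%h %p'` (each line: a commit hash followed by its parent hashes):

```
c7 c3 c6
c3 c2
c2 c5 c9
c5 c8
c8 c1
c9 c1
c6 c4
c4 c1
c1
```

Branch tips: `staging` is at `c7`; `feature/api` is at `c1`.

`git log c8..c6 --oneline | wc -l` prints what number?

Reachable from c6: {c1, c4, c6}.
Reachable from c8: {c1, c8}.
In c6's history but not c8's: {c4, c6} — 2 commits.

2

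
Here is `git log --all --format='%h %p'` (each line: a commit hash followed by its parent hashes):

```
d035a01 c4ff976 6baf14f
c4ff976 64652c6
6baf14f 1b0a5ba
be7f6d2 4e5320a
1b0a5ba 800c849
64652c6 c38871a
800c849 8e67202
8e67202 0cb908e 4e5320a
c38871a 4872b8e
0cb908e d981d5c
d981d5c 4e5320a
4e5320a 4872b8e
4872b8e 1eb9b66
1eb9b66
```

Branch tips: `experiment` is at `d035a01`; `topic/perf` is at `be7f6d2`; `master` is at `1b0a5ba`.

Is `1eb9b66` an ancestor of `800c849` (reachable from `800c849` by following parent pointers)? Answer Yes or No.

Yes

Ancestors of 800c849 (commits reachable by following parents): {0cb908e, 1eb9b66, 4872b8e, 4e5320a, 800c849, 8e67202, d981d5c}.
1eb9b66 is in that set, so it is an ancestor of 800c849.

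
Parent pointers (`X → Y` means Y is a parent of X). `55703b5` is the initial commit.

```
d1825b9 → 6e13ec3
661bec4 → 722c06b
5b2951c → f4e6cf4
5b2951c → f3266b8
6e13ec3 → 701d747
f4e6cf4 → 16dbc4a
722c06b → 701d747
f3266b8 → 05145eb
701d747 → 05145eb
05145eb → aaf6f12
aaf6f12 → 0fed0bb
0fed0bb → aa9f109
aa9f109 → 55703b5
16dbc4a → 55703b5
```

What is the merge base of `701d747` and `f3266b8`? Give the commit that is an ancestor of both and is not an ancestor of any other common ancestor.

Ancestors of 701d747: {05145eb, 0fed0bb, 55703b5, 701d747, aa9f109, aaf6f12}.
Ancestors of f3266b8: {05145eb, 0fed0bb, 55703b5, aa9f109, aaf6f12, f3266b8}.
Common ancestors: {05145eb, 0fed0bb, 55703b5, aa9f109, aaf6f12}.
Among these, 05145eb is not an ancestor of any other common ancestor — it is the merge base.

05145eb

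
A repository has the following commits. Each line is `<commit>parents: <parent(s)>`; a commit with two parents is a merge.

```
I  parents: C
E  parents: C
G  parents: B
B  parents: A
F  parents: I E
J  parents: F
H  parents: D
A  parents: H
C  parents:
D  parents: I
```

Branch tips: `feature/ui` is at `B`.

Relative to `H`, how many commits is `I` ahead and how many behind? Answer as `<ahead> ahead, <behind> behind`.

0 ahead, 2 behind

Reachable from I: {C, I}.
Reachable from H: {C, D, H, I}.
Only in I's history (ahead): {} — 0.
Only in H's history (behind): {D, H} — 2.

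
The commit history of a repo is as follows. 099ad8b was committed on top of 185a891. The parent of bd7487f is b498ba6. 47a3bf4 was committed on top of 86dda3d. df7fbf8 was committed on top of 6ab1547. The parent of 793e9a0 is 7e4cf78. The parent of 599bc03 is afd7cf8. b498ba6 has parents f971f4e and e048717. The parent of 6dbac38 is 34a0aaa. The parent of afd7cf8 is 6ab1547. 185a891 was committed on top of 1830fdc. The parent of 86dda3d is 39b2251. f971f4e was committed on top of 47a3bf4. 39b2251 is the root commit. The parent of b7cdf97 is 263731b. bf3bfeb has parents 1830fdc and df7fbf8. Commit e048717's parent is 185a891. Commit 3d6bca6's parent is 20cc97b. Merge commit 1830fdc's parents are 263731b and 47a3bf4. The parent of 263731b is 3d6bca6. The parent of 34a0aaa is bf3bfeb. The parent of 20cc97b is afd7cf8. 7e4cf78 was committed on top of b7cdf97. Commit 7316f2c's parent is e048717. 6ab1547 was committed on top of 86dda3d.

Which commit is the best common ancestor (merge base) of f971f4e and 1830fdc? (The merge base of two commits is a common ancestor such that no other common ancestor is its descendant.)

Ancestors of f971f4e: {39b2251, 47a3bf4, 86dda3d, f971f4e}.
Ancestors of 1830fdc: {1830fdc, 20cc97b, 263731b, 39b2251, 3d6bca6, 47a3bf4, 6ab1547, 86dda3d, afd7cf8}.
Common ancestors: {39b2251, 47a3bf4, 86dda3d}.
Among these, 47a3bf4 is not an ancestor of any other common ancestor — it is the merge base.

47a3bf4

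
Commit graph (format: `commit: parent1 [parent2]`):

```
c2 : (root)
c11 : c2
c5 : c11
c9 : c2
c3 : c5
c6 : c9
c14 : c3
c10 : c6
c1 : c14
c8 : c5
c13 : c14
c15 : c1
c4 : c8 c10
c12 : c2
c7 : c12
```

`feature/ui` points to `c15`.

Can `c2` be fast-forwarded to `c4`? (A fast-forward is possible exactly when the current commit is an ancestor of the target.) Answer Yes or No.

A fast-forward from c2 to c4 is possible iff c2 is an ancestor of c4.
Ancestors of c4: {c10, c11, c2, c4, c5, c6, c8, c9}.
c2 is among them, so fast-forward is possible.

Yes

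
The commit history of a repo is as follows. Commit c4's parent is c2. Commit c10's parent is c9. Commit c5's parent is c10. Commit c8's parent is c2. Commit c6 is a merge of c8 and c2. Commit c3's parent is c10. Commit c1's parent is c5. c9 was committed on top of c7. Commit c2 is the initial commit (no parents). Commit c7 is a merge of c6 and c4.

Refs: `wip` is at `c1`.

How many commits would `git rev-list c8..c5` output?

Reachable from c5: {c10, c2, c4, c5, c6, c7, c8, c9}.
Reachable from c8: {c2, c8}.
In c5's history but not c8's: {c10, c4, c5, c6, c7, c9} — 6 commits.

6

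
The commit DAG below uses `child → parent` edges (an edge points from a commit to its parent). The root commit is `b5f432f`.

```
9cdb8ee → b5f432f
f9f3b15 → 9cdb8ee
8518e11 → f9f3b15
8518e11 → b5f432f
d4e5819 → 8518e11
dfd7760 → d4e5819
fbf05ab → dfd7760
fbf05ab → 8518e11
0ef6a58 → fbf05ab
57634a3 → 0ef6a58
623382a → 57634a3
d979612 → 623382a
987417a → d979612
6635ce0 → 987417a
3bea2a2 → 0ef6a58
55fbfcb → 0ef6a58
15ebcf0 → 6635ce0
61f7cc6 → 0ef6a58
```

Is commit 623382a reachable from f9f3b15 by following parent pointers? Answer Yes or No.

No

Ancestors of f9f3b15: {9cdb8ee, b5f432f, f9f3b15}.
623382a is not in that set, so it is not an ancestor of f9f3b15.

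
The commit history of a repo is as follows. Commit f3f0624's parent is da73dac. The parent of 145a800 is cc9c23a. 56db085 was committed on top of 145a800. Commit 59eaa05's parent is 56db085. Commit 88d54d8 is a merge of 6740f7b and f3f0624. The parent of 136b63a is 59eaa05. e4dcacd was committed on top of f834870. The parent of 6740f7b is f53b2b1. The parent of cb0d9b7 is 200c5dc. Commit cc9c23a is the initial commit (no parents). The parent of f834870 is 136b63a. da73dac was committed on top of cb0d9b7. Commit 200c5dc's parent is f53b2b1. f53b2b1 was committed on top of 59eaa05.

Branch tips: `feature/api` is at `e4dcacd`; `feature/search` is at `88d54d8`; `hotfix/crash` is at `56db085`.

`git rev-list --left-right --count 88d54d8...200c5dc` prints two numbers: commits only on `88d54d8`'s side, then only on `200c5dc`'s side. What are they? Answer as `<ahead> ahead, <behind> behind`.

5 ahead, 0 behind

Reachable from 88d54d8: {145a800, 200c5dc, 56db085, 59eaa05, 6740f7b, 88d54d8, cb0d9b7, cc9c23a, da73dac, f3f0624, f53b2b1}.
Reachable from 200c5dc: {145a800, 200c5dc, 56db085, 59eaa05, cc9c23a, f53b2b1}.
Only in 88d54d8's history (ahead): {6740f7b, 88d54d8, cb0d9b7, da73dac, f3f0624} — 5.
Only in 200c5dc's history (behind): {} — 0.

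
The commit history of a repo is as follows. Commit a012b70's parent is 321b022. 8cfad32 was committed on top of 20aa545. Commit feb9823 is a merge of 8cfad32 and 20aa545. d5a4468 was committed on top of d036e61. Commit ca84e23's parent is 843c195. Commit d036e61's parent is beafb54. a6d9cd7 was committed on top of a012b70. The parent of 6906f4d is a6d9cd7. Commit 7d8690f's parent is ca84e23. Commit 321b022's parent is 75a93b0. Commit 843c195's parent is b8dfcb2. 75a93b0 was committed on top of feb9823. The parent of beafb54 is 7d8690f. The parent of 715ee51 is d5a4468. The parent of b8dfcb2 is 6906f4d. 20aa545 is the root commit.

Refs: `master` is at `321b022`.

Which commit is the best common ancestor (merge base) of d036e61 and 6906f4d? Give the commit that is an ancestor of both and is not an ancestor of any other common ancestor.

6906f4d

Ancestors of d036e61: {20aa545, 321b022, 6906f4d, 75a93b0, 7d8690f, 843c195, 8cfad32, a012b70, a6d9cd7, b8dfcb2, beafb54, ca84e23, d036e61, feb9823}.
Ancestors of 6906f4d: {20aa545, 321b022, 6906f4d, 75a93b0, 8cfad32, a012b70, a6d9cd7, feb9823}.
Common ancestors: {20aa545, 321b022, 6906f4d, 75a93b0, 8cfad32, a012b70, a6d9cd7, feb9823}.
Among these, 6906f4d is not an ancestor of any other common ancestor — it is the merge base.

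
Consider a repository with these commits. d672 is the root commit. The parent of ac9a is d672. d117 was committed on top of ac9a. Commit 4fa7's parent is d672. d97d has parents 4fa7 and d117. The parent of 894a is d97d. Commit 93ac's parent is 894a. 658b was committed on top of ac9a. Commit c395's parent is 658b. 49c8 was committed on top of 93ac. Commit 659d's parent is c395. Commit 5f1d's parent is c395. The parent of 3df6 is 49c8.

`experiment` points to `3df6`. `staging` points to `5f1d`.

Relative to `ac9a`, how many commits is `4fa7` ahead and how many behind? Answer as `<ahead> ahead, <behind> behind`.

Reachable from 4fa7: {4fa7, d672}.
Reachable from ac9a: {ac9a, d672}.
Only in 4fa7's history (ahead): {4fa7} — 1.
Only in ac9a's history (behind): {ac9a} — 1.

1 ahead, 1 behind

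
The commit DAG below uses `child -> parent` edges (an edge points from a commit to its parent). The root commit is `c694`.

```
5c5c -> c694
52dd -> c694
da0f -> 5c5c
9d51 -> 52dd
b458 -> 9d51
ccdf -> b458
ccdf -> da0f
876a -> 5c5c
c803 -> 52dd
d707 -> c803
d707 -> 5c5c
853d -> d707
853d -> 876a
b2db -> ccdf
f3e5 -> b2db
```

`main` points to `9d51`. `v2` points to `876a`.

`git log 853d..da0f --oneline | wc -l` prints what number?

Reachable from da0f: {5c5c, c694, da0f}.
Reachable from 853d: {52dd, 5c5c, 853d, 876a, c694, c803, d707}.
In da0f's history but not 853d's: {da0f} — 1 commit.

1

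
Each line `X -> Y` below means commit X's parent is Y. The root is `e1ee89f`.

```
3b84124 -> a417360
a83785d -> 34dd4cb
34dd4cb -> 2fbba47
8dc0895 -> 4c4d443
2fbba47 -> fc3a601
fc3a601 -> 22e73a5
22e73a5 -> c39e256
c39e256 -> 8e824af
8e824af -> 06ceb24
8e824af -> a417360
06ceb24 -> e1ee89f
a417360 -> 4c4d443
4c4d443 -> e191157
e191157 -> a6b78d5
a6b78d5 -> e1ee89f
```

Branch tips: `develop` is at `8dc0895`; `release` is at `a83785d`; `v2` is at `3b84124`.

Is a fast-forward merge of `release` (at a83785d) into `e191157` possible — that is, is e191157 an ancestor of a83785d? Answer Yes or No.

A fast-forward from e191157 to a83785d is possible iff e191157 is an ancestor of a83785d.
Ancestors of a83785d: {06ceb24, 22e73a5, 2fbba47, 34dd4cb, 4c4d443, 8e824af, a417360, a6b78d5, a83785d, c39e256, e191157, e1ee89f, fc3a601}.
e191157 is among them, so fast-forward is possible.

Yes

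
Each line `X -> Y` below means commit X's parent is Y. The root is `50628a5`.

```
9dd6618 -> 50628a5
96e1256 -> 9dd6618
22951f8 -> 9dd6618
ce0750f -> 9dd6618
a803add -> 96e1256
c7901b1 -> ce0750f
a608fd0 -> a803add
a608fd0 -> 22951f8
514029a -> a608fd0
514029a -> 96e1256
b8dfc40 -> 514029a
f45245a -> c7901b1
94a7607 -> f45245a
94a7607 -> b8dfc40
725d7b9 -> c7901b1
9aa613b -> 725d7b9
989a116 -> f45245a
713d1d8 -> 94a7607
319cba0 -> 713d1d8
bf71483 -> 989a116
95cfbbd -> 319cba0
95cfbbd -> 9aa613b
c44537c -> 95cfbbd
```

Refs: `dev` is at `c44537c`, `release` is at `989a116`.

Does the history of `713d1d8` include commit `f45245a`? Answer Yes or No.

Ancestors of 713d1d8 (commits reachable by following parents): {22951f8, 50628a5, 514029a, 713d1d8, 94a7607, 96e1256, 9dd6618, a608fd0, a803add, b8dfc40, c7901b1, ce0750f, f45245a}.
f45245a is in that set, so it is an ancestor of 713d1d8.

Yes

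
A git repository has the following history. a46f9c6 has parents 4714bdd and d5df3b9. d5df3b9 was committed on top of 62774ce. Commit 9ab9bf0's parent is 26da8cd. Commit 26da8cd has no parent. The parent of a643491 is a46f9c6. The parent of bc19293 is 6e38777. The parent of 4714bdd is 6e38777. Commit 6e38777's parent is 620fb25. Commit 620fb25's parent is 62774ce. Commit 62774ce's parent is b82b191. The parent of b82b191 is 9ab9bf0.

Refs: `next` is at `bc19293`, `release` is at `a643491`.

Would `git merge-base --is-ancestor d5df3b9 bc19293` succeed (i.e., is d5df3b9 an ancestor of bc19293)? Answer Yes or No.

Ancestors of bc19293: {26da8cd, 620fb25, 62774ce, 6e38777, 9ab9bf0, b82b191, bc19293}.
d5df3b9 is not in that set, so it is not an ancestor of bc19293.

No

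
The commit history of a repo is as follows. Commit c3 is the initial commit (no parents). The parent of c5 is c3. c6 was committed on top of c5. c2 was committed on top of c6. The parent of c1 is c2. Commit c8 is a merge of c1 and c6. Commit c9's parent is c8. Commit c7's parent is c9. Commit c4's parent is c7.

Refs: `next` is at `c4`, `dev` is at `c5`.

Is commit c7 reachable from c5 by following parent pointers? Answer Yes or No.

Ancestors of c5: {c3, c5}.
c7 is not in that set, so it is not an ancestor of c5.

No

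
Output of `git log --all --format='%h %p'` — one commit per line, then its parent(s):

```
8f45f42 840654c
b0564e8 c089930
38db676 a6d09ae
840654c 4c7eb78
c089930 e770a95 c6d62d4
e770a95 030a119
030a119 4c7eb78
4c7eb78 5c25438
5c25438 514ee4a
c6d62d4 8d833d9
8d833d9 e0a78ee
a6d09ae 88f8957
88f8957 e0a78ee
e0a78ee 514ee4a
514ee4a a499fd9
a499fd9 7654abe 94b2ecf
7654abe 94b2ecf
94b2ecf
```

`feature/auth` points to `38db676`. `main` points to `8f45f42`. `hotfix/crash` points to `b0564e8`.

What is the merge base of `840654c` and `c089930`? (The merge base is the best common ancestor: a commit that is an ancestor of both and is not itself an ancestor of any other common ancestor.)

Ancestors of 840654c: {4c7eb78, 514ee4a, 5c25438, 7654abe, 840654c, 94b2ecf, a499fd9}.
Ancestors of c089930: {030a119, 4c7eb78, 514ee4a, 5c25438, 7654abe, 8d833d9, 94b2ecf, a499fd9, c089930, c6d62d4, e0a78ee, e770a95}.
Common ancestors: {4c7eb78, 514ee4a, 5c25438, 7654abe, 94b2ecf, a499fd9}.
Among these, 4c7eb78 is not an ancestor of any other common ancestor — it is the merge base.

4c7eb78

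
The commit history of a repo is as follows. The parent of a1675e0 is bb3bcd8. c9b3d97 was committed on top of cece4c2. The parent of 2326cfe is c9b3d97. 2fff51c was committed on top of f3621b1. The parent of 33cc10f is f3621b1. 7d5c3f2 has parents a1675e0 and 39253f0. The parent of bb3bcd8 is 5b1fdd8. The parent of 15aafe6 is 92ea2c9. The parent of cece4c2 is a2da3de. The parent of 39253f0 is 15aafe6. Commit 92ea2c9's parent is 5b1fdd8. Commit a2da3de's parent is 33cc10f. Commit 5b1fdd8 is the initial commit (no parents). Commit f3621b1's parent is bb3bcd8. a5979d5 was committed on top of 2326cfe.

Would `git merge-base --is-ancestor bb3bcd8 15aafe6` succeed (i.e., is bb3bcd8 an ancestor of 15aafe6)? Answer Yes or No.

No

Ancestors of 15aafe6: {15aafe6, 5b1fdd8, 92ea2c9}.
bb3bcd8 is not in that set, so it is not an ancestor of 15aafe6.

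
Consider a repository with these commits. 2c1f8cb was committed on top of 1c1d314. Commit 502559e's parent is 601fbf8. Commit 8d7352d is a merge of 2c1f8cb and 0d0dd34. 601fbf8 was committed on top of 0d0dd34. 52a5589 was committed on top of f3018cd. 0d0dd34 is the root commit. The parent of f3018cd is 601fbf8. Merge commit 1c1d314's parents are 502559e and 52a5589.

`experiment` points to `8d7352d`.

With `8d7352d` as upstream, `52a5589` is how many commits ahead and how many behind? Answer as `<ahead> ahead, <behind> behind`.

0 ahead, 4 behind

Reachable from 52a5589: {0d0dd34, 52a5589, 601fbf8, f3018cd}.
Reachable from 8d7352d: {0d0dd34, 1c1d314, 2c1f8cb, 502559e, 52a5589, 601fbf8, 8d7352d, f3018cd}.
Only in 52a5589's history (ahead): {} — 0.
Only in 8d7352d's history (behind): {1c1d314, 2c1f8cb, 502559e, 8d7352d} — 4.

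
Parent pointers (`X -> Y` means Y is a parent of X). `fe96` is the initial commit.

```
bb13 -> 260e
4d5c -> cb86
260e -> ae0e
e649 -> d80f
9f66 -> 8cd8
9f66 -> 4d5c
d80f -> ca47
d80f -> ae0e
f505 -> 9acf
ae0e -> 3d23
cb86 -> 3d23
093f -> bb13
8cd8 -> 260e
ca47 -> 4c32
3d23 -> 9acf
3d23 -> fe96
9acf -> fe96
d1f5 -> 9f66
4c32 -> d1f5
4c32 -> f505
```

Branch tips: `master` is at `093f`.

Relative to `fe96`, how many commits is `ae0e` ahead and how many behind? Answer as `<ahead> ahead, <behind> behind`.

Reachable from ae0e: {3d23, 9acf, ae0e, fe96}.
Reachable from fe96: {fe96}.
Only in ae0e's history (ahead): {3d23, 9acf, ae0e} — 3.
Only in fe96's history (behind): {} — 0.

3 ahead, 0 behind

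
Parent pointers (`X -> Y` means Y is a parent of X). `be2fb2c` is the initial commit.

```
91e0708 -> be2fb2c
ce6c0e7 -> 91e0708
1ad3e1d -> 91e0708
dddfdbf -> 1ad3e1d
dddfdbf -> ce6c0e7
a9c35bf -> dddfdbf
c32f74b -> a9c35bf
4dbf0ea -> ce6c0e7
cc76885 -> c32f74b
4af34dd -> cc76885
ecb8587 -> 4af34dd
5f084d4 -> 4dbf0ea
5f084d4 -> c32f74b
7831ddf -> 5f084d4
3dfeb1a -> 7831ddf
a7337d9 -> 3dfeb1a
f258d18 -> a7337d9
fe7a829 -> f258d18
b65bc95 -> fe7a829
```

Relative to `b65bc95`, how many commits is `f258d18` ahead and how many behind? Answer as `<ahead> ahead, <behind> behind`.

0 ahead, 2 behind

Reachable from f258d18: {1ad3e1d, 3dfeb1a, 4dbf0ea, 5f084d4, 7831ddf, 91e0708, a7337d9, a9c35bf, be2fb2c, c32f74b, ce6c0e7, dddfdbf, f258d18}.
Reachable from b65bc95: {1ad3e1d, 3dfeb1a, 4dbf0ea, 5f084d4, 7831ddf, 91e0708, a7337d9, a9c35bf, b65bc95, be2fb2c, c32f74b, ce6c0e7, dddfdbf, f258d18, fe7a829}.
Only in f258d18's history (ahead): {} — 0.
Only in b65bc95's history (behind): {b65bc95, fe7a829} — 2.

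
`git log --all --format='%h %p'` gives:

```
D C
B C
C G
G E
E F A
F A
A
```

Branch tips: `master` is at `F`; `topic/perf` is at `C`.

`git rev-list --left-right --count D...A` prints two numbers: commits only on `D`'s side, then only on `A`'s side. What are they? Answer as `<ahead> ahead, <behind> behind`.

Reachable from D: {A, C, D, E, F, G}.
Reachable from A: {A}.
Only in D's history (ahead): {C, D, E, F, G} — 5.
Only in A's history (behind): {} — 0.

5 ahead, 0 behind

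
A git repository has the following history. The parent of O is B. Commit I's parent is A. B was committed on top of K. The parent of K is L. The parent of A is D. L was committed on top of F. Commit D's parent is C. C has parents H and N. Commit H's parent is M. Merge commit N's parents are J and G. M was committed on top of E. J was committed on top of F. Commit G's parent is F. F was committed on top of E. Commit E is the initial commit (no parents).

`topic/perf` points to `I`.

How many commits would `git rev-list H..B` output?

4

Reachable from B: {B, E, F, K, L}.
Reachable from H: {E, H, M}.
In B's history but not H's: {B, F, K, L} — 4 commits.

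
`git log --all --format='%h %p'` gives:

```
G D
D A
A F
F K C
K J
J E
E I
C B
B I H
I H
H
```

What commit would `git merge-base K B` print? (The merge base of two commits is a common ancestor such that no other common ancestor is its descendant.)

Ancestors of K: {E, H, I, J, K}.
Ancestors of B: {B, H, I}.
Common ancestors: {H, I}.
Among these, I is not an ancestor of any other common ancestor — it is the merge base.

I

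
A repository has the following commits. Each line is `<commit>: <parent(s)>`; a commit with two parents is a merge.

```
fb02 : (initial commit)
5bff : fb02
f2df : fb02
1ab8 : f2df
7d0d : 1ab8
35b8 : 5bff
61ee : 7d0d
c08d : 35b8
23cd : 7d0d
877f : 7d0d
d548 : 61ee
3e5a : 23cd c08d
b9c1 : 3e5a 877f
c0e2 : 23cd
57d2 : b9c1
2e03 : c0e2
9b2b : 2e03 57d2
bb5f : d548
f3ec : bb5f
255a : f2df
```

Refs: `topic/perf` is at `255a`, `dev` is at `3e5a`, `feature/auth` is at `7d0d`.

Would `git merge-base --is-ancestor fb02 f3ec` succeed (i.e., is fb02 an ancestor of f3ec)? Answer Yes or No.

Yes

Ancestors of f3ec (commits reachable by following parents): {1ab8, 61ee, 7d0d, bb5f, d548, f2df, f3ec, fb02}.
fb02 is in that set, so it is an ancestor of f3ec.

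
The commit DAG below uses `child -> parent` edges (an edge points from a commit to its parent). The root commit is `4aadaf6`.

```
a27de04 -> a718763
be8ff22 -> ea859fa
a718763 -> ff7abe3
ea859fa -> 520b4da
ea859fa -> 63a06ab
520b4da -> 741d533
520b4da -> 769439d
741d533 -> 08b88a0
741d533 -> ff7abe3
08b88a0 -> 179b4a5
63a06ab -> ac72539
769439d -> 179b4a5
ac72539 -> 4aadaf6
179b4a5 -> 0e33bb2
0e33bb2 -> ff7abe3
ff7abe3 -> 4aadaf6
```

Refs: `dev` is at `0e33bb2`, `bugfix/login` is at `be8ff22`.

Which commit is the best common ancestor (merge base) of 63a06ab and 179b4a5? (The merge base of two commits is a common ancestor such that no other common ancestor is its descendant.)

4aadaf6

Ancestors of 63a06ab: {4aadaf6, 63a06ab, ac72539}.
Ancestors of 179b4a5: {0e33bb2, 179b4a5, 4aadaf6, ff7abe3}.
Common ancestors: {4aadaf6}.
The only common ancestor is 4aadaf6, so it is the merge base.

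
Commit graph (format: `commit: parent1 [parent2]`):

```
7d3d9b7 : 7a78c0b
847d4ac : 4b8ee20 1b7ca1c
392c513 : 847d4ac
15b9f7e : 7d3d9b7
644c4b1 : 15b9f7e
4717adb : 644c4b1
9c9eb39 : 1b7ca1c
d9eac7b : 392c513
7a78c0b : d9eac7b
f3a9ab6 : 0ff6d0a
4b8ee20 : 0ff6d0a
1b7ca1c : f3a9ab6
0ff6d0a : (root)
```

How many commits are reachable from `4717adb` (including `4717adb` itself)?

Walking parent pointers from 4717adb: reachable set = {0ff6d0a, 15b9f7e, 1b7ca1c, 392c513, 4717adb, 4b8ee20, 644c4b1, 7a78c0b, 7d3d9b7, 847d4ac, d9eac7b, f3a9ab6}.
That is 12 commits.

12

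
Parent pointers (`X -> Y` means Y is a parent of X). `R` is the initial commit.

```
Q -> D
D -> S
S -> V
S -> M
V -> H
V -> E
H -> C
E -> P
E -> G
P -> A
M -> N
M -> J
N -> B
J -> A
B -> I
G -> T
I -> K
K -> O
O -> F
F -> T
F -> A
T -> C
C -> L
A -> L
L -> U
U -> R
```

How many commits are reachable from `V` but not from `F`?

5

Reachable from V: {A, C, E, G, H, L, P, R, T, U, V}.
Reachable from F: {A, C, F, L, R, T, U}.
In V's history but not F's: {E, G, H, P, V} — 5 commits.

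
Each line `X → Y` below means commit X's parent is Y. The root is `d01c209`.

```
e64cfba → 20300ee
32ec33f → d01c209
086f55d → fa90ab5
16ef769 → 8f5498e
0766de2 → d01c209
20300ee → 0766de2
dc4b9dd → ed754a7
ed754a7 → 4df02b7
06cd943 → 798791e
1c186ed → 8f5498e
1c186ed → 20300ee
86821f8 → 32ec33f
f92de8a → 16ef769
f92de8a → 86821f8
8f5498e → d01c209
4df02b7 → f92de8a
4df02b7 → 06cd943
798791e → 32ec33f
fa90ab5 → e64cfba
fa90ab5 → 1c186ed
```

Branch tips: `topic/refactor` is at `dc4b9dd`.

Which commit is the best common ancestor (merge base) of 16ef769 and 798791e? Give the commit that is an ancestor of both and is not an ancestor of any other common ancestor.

Ancestors of 16ef769: {16ef769, 8f5498e, d01c209}.
Ancestors of 798791e: {32ec33f, 798791e, d01c209}.
Common ancestors: {d01c209}.
The only common ancestor is d01c209, so it is the merge base.

d01c209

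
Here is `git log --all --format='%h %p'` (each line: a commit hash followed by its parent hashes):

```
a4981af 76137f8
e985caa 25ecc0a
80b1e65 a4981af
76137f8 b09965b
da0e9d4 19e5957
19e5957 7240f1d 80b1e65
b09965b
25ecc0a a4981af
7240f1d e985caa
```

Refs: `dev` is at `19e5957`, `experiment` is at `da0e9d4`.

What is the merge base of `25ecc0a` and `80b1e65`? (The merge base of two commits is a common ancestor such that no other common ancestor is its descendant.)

a4981af

Ancestors of 25ecc0a: {25ecc0a, 76137f8, a4981af, b09965b}.
Ancestors of 80b1e65: {76137f8, 80b1e65, a4981af, b09965b}.
Common ancestors: {76137f8, a4981af, b09965b}.
Among these, a4981af is not an ancestor of any other common ancestor — it is the merge base.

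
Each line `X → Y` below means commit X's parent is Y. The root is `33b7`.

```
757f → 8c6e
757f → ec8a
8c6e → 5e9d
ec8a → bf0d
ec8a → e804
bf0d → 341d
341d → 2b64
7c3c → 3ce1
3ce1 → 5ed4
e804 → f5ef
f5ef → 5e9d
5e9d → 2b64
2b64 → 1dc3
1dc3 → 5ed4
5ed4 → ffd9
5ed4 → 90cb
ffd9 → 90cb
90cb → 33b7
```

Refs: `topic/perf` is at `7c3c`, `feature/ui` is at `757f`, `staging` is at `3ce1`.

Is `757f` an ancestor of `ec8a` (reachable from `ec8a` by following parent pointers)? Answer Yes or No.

No

Ancestors of ec8a: {1dc3, 2b64, 33b7, 341d, 5e9d, 5ed4, 90cb, bf0d, e804, ec8a, f5ef, ffd9}.
757f is not in that set, so it is not an ancestor of ec8a.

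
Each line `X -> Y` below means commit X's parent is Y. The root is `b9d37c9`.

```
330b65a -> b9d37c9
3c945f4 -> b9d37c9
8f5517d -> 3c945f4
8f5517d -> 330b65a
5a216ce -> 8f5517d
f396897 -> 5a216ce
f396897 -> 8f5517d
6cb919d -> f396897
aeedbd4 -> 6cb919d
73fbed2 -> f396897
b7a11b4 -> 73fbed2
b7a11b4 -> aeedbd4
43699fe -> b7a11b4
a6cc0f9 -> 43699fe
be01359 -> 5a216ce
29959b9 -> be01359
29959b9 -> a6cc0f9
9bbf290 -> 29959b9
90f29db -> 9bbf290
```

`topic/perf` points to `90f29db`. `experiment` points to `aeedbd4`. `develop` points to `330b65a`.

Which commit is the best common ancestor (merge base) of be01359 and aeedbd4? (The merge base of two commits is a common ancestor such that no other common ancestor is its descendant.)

Ancestors of be01359: {330b65a, 3c945f4, 5a216ce, 8f5517d, b9d37c9, be01359}.
Ancestors of aeedbd4: {330b65a, 3c945f4, 5a216ce, 6cb919d, 8f5517d, aeedbd4, b9d37c9, f396897}.
Common ancestors: {330b65a, 3c945f4, 5a216ce, 8f5517d, b9d37c9}.
Among these, 5a216ce is not an ancestor of any other common ancestor — it is the merge base.

5a216ce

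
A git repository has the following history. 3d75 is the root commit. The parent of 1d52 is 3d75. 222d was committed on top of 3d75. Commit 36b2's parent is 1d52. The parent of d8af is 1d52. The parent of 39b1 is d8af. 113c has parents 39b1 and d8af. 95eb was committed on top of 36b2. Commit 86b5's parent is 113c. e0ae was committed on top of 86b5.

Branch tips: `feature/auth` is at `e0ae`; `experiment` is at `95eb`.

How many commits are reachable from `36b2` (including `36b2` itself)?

Walking parent pointers from 36b2: reachable set = {1d52, 36b2, 3d75}.
That is 3 commits.

3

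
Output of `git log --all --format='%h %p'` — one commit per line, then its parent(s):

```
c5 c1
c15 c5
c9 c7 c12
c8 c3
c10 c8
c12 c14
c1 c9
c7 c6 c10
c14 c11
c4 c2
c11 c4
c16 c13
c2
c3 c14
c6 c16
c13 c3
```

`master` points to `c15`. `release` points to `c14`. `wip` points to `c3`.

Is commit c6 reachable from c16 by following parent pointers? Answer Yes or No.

No

Ancestors of c16: {c11, c13, c14, c16, c2, c3, c4}.
c6 is not in that set, so it is not an ancestor of c16.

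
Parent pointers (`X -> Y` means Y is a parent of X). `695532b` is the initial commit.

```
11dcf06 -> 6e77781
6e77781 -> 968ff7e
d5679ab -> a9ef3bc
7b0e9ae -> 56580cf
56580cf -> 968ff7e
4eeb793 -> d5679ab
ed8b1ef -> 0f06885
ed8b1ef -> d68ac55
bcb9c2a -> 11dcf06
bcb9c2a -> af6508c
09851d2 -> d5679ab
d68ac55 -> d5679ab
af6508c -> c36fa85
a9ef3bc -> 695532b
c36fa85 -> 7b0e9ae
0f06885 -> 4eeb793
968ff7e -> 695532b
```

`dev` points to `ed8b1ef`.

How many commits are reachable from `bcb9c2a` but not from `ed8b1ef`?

Reachable from bcb9c2a: {11dcf06, 56580cf, 695532b, 6e77781, 7b0e9ae, 968ff7e, af6508c, bcb9c2a, c36fa85}.
Reachable from ed8b1ef: {0f06885, 4eeb793, 695532b, a9ef3bc, d5679ab, d68ac55, ed8b1ef}.
In bcb9c2a's history but not ed8b1ef's: {11dcf06, 56580cf, 6e77781, 7b0e9ae, 968ff7e, af6508c, bcb9c2a, c36fa85} — 8 commits.

8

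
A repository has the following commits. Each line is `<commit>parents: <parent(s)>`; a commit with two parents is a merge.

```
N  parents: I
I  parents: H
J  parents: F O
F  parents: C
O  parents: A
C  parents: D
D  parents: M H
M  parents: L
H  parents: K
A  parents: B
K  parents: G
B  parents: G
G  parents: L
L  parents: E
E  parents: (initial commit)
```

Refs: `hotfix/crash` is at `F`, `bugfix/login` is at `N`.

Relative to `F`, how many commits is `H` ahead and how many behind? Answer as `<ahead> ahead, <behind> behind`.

0 ahead, 4 behind

Reachable from H: {E, G, H, K, L}.
Reachable from F: {C, D, E, F, G, H, K, L, M}.
Only in H's history (ahead): {} — 0.
Only in F's history (behind): {C, D, F, M} — 4.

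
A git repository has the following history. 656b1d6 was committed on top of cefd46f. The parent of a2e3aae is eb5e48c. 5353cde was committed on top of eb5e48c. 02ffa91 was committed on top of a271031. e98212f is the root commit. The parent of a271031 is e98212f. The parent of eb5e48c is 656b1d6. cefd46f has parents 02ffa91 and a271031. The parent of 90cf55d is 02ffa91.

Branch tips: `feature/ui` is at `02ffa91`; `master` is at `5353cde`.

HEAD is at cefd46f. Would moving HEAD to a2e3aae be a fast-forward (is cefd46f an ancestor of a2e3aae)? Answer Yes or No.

A fast-forward from cefd46f to a2e3aae is possible iff cefd46f is an ancestor of a2e3aae.
Ancestors of a2e3aae: {02ffa91, 656b1d6, a271031, a2e3aae, cefd46f, e98212f, eb5e48c}.
cefd46f is among them, so fast-forward is possible.

Yes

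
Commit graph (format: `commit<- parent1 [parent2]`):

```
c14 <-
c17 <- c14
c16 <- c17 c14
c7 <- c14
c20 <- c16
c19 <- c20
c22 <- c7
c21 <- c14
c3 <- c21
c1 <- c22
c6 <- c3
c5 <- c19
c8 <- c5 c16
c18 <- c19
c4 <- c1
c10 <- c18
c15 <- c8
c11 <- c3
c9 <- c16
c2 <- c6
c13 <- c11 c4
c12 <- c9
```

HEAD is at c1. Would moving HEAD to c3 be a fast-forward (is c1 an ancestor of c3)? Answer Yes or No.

A fast-forward from c1 to c3 is possible iff c1 is an ancestor of c3.
Ancestors of c3: {c14, c21, c3}.
c1 is not among them, so fast-forward is not possible.

No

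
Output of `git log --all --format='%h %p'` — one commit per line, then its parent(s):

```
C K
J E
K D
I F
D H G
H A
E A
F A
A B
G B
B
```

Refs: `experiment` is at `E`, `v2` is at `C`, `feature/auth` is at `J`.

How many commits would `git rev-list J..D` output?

Reachable from D: {A, B, D, G, H}.
Reachable from J: {A, B, E, J}.
In D's history but not J's: {D, G, H} — 3 commits.

3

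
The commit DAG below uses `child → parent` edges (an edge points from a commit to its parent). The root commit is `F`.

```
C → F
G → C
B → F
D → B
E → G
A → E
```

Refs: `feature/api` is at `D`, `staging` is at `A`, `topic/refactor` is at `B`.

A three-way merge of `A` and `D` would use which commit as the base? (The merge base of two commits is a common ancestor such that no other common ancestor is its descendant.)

Ancestors of A: {A, C, E, F, G}.
Ancestors of D: {B, D, F}.
Common ancestors: {F}.
The only common ancestor is F, so it is the merge base.

F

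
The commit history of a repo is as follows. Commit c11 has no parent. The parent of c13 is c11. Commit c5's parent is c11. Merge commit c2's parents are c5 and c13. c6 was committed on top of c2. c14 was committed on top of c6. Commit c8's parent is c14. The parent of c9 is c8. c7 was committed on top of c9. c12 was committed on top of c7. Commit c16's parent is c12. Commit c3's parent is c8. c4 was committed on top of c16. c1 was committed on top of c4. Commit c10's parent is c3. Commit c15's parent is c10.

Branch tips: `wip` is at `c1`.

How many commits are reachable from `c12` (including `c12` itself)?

Walking parent pointers from c12: reachable set = {c11, c12, c13, c14, c2, c5, c6, c7, c8, c9}.
That is 10 commits.

10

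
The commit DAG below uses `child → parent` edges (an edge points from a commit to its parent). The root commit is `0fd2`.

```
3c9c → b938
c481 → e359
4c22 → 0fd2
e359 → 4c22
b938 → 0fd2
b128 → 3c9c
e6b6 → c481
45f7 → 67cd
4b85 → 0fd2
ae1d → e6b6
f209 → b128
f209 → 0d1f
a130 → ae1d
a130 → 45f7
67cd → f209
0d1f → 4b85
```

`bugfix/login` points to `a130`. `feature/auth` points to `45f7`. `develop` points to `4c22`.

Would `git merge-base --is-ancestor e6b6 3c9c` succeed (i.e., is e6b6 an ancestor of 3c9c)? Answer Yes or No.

Ancestors of 3c9c: {0fd2, 3c9c, b938}.
e6b6 is not in that set, so it is not an ancestor of 3c9c.

No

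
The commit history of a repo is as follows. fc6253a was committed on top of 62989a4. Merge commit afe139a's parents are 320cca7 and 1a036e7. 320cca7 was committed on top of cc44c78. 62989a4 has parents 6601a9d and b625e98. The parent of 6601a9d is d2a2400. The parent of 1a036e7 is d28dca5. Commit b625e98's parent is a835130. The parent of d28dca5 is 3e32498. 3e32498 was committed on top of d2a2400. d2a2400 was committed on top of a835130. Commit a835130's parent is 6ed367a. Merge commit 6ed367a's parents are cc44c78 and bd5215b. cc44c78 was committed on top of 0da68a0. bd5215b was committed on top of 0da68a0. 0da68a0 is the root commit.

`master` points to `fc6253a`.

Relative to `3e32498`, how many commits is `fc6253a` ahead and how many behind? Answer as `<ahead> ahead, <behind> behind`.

Reachable from fc6253a: {0da68a0, 62989a4, 6601a9d, 6ed367a, a835130, b625e98, bd5215b, cc44c78, d2a2400, fc6253a}.
Reachable from 3e32498: {0da68a0, 3e32498, 6ed367a, a835130, bd5215b, cc44c78, d2a2400}.
Only in fc6253a's history (ahead): {62989a4, 6601a9d, b625e98, fc6253a} — 4.
Only in 3e32498's history (behind): {3e32498} — 1.

4 ahead, 1 behind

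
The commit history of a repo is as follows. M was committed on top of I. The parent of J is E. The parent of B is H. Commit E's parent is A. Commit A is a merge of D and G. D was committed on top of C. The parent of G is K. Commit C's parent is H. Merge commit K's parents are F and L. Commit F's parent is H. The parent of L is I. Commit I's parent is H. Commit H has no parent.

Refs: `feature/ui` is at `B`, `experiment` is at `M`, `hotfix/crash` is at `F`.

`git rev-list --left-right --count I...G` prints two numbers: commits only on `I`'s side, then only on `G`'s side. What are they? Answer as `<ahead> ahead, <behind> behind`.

0 ahead, 4 behind

Reachable from I: {H, I}.
Reachable from G: {F, G, H, I, K, L}.
Only in I's history (ahead): {} — 0.
Only in G's history (behind): {F, G, K, L} — 4.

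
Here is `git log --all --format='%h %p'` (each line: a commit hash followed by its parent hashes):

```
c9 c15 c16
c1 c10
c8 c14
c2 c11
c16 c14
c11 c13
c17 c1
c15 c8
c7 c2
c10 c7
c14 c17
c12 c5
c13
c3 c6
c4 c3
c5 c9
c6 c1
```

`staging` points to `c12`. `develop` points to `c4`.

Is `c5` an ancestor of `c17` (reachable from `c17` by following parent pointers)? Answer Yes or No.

Ancestors of c17: {c1, c10, c11, c13, c17, c2, c7}.
c5 is not in that set, so it is not an ancestor of c17.

No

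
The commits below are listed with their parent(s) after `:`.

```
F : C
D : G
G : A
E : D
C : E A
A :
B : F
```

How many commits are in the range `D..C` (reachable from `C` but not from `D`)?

2

Reachable from C: {A, C, D, E, G}.
Reachable from D: {A, D, G}.
In C's history but not D's: {C, E} — 2 commits.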